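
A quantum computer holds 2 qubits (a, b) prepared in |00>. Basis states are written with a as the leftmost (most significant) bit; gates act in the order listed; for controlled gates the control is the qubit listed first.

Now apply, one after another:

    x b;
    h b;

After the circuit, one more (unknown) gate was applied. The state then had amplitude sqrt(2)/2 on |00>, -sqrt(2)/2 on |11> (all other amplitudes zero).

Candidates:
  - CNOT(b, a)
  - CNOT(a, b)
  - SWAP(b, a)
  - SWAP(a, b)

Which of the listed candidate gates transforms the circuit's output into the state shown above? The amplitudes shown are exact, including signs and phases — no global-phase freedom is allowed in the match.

It was CNOT(b, a) that produced the state shown.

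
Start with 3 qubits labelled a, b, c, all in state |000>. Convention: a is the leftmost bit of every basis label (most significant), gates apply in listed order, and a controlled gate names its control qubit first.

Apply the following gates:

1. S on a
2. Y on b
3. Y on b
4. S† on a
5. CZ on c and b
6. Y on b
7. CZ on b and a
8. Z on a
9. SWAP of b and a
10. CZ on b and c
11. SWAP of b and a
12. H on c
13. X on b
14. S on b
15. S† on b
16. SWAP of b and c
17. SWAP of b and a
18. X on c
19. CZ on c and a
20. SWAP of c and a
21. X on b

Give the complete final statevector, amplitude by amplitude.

The resulting statevector has amplitude sqrt(2)*I/2 on |110>, -sqrt(2)*I/2 on |111>, and 0 on every other basis state.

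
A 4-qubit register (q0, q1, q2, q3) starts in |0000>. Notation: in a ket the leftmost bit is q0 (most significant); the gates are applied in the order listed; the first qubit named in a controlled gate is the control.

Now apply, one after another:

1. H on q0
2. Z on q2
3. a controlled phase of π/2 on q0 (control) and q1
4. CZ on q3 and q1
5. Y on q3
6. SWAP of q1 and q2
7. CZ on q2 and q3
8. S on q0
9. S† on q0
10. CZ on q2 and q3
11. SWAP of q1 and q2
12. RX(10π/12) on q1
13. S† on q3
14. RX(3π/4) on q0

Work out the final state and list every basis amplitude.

The resulting statevector has amplitude -sqrt(2 - sqrt(2))/8 + sqrt(6 - 3*sqrt(2))/8 - I*sqrt(3*sqrt(2) + 6)/8 + I*sqrt(sqrt(2) + 2)/8 on |0001>, -sqrt(3*sqrt(2) + 6)/8 - sqrt(sqrt(2) + 2)/8 - I*sqrt(6 - 3*sqrt(2))/8 - I*sqrt(2 - sqrt(2))/8 on |0101>, -sqrt(2 - sqrt(2))/8 + sqrt(6 - 3*sqrt(2))/8 - I*sqrt(3*sqrt(2) + 6)/8 + I*sqrt(sqrt(2) + 2)/8 on |1001>, -sqrt(3*sqrt(2) + 6)/8 - sqrt(sqrt(2) + 2)/8 - I*sqrt(6 - 3*sqrt(2))/8 - I*sqrt(2 - sqrt(2))/8 on |1101>, and 0 on every other basis state. Key observation: gates 6-11 undo each other exactly, leaving only the rest of the circuit to track.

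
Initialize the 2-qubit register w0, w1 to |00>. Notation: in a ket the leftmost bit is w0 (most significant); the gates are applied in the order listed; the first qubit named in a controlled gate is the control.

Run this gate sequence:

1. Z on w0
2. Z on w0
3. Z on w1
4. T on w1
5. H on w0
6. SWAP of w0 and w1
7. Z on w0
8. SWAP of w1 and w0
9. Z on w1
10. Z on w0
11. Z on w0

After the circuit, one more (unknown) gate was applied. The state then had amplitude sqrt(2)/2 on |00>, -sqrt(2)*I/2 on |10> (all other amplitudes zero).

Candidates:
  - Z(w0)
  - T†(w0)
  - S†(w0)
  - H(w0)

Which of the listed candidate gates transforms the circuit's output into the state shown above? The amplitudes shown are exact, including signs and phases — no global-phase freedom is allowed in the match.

The applied gate was S†(w0).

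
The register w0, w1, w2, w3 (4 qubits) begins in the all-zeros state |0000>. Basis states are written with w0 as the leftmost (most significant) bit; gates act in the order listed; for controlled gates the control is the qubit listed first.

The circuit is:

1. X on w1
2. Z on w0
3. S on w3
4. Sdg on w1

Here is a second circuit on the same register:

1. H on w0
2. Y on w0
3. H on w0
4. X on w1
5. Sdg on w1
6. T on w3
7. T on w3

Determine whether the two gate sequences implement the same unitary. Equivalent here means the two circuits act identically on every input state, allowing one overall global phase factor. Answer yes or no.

No: there is an input state on which the two circuits produce genuinely different outputs (not merely differing by a phase).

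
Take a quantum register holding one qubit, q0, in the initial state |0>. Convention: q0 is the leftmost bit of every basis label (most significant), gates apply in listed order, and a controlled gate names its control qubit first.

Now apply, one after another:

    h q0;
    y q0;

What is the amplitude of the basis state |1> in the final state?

The amplitude on |1> is sqrt(2)*I/2.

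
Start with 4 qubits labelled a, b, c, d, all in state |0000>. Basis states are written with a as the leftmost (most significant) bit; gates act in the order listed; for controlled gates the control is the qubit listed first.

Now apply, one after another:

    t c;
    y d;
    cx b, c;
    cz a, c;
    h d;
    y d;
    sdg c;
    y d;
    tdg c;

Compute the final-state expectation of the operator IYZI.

The observable IYZI averages to 0.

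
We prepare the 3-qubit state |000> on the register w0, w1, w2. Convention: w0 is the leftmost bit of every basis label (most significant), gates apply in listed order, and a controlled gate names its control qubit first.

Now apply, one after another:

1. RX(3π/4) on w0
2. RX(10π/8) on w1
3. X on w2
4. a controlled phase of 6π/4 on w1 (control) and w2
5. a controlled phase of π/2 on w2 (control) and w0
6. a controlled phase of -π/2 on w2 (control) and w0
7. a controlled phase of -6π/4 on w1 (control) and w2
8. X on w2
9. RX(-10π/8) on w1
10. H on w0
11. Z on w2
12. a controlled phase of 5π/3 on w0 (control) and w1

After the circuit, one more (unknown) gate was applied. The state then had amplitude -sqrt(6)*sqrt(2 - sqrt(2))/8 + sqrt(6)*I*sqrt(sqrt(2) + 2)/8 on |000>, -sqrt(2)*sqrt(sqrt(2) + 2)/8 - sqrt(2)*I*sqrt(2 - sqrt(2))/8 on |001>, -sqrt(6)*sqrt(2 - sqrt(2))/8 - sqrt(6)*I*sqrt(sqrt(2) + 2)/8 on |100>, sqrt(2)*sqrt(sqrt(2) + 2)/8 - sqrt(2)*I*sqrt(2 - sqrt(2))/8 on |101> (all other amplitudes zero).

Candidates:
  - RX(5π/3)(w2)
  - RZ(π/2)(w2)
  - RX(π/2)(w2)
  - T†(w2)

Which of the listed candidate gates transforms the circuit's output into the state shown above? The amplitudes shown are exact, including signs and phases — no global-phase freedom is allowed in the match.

It was RX(5π/3)(w2) that produced the state shown. Key observation: steps 2-9 multiply out to the identity, so the circuit reduces to the remaining gates.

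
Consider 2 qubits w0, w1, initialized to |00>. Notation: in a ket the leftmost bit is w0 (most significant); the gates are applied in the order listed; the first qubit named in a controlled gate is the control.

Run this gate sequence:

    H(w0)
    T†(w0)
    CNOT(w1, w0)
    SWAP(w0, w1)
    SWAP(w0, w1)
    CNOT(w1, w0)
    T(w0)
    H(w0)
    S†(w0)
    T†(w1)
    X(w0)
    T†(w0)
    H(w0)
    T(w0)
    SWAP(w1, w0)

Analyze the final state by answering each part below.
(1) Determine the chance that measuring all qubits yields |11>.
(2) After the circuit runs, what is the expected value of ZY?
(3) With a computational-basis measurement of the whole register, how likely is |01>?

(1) A full measurement returns |11> with probability 0. Key observation: gates 2-7 undo each other exactly, leaving only the rest of the circuit to track.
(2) The observable ZY averages to -sqrt(2)/2.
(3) A full measurement returns |01> with probability 1/2.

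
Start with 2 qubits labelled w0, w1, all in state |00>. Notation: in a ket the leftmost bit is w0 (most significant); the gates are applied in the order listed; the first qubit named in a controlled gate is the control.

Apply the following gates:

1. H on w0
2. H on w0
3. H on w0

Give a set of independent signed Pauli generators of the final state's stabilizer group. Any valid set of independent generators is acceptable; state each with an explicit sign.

One valid set of independent stabilizer generators is +XI, +IZ (any independent generating set of the same group is equally correct).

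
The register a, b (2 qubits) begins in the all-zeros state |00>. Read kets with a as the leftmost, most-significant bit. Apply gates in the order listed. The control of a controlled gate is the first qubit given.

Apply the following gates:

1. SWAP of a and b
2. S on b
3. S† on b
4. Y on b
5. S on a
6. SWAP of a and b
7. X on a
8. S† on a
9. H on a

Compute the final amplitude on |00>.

The amplitude on |00> is sqrt(2)*I/2.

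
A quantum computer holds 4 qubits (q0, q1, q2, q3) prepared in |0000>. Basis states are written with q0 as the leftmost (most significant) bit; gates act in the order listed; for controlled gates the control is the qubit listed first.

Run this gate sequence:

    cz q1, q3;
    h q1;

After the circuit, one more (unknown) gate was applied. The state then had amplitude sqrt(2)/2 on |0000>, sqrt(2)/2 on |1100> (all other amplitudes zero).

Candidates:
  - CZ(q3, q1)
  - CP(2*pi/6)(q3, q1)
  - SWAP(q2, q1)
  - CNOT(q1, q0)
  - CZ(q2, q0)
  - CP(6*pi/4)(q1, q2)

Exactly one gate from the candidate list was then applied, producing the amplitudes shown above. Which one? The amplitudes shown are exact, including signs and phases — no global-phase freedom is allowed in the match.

The applied gate was CNOT(q1, q0).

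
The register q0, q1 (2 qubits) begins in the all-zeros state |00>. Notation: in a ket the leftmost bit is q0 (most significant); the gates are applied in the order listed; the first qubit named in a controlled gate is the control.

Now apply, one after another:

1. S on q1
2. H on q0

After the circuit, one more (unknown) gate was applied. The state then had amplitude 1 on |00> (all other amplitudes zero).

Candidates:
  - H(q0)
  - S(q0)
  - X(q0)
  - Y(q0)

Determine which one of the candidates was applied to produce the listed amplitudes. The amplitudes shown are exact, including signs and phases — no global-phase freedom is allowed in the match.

It was H(q0) that produced the state shown.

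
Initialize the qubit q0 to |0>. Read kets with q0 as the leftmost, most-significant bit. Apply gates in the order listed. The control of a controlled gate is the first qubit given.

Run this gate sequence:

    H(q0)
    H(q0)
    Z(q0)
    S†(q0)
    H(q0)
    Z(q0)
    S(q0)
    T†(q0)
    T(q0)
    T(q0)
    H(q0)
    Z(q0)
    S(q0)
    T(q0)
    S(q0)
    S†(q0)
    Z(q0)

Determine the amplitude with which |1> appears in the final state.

|1> carries amplitude -I/2 + exp(3*I*pi/4)/2 in the final state.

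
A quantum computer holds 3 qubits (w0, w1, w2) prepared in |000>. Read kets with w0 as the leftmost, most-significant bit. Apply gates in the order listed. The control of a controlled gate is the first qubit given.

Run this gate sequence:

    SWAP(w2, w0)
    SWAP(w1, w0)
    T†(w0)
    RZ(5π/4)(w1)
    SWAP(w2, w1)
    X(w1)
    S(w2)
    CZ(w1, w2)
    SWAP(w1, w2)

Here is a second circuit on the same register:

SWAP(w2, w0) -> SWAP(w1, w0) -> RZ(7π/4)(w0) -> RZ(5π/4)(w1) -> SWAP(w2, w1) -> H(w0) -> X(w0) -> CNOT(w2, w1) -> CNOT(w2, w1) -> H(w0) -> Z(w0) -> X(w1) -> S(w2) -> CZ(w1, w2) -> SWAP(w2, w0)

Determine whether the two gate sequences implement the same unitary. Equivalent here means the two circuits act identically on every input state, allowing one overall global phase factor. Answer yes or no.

No — the two circuits implement different unitaries, even allowing a global phase.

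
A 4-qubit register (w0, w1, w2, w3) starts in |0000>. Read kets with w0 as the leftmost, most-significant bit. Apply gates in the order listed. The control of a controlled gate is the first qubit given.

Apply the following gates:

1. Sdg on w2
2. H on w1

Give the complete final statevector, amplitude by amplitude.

The resulting statevector has amplitude sqrt(2)/2 on |0000>, sqrt(2)/2 on |0100>, and 0 on every other basis state.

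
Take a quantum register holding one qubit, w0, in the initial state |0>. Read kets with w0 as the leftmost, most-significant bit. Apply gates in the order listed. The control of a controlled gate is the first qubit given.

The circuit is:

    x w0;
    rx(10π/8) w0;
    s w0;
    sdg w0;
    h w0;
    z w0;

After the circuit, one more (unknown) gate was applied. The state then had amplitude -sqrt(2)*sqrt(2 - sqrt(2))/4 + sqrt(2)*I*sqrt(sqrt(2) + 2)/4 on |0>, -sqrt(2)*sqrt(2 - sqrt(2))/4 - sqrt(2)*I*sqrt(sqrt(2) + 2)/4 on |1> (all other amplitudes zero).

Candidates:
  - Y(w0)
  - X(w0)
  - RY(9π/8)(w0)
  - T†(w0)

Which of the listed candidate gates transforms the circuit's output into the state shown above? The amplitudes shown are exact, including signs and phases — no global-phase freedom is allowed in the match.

It was X(w0) that produced the state shown. Key observation: gates 3-4 undo each other exactly, leaving only the rest of the circuit to track.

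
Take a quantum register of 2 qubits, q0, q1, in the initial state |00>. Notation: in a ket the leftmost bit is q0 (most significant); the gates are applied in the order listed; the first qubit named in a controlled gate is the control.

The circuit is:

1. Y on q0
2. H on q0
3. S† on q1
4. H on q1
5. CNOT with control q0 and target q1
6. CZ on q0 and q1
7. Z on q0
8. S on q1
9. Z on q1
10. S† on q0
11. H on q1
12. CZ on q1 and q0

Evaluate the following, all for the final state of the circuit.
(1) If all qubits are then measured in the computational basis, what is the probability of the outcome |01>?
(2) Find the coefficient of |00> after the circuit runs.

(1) A full measurement returns |01> with probability 1/4.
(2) The final state's coefficient on |00> equals sqrt(2)*(1 + I)/4.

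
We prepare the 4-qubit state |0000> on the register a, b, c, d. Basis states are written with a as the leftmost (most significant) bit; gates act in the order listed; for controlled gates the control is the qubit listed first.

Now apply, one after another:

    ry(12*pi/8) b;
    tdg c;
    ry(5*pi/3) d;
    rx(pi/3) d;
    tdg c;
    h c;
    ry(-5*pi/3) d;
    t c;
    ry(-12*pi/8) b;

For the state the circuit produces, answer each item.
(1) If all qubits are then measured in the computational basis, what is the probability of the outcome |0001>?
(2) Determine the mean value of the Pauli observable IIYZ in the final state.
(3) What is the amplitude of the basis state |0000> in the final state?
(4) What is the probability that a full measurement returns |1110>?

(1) The probability of measuring |0001> is 1/32.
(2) The expectation value of IIYZ is 7*sqrt(2)/16.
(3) The final state's coefficient on |0000> equals sqrt(6)*(2 + I)/8.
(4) The probability of measuring |1110> is 0.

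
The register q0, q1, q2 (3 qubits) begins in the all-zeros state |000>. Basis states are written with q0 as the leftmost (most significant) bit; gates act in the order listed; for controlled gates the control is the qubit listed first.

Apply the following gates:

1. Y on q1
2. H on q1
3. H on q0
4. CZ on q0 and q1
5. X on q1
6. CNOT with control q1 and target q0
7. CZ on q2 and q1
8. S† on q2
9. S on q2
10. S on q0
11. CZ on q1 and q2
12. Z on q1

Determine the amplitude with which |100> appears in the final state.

The final state's coefficient on |100> equals -1/2.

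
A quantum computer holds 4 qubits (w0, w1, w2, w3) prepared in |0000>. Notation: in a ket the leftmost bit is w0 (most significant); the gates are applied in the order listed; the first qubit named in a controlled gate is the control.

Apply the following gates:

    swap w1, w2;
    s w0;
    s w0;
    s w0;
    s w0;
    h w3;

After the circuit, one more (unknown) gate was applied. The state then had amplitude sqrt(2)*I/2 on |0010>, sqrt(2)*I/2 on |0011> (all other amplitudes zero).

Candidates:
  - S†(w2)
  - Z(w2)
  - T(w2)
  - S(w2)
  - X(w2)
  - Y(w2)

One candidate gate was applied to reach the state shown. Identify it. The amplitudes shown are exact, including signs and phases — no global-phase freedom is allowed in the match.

The unique candidate consistent with the amplitudes is Y(w2).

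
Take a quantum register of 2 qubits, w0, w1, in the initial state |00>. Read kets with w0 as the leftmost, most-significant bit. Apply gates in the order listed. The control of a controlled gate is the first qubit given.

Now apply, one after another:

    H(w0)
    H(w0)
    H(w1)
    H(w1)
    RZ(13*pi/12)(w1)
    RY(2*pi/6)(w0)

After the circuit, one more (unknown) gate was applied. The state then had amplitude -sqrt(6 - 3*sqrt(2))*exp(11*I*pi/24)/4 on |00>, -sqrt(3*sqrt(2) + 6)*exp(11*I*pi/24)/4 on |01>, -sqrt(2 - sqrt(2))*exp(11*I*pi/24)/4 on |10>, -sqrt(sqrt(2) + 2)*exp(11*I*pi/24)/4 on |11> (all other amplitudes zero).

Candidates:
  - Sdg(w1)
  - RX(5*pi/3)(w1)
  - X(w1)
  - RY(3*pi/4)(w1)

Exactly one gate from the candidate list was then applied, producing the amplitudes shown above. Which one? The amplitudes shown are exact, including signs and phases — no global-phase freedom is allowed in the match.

The applied gate was RY(3*pi/4)(w1). Key observation: steps 1-2 multiply out to the identity, so the circuit reduces to the remaining gates.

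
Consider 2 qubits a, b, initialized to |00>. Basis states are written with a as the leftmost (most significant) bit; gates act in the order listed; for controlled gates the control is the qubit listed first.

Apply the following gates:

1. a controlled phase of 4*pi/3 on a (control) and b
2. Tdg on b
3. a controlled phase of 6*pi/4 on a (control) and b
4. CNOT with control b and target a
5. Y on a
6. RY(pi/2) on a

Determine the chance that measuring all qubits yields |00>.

The probability of measuring |00> is 1/2.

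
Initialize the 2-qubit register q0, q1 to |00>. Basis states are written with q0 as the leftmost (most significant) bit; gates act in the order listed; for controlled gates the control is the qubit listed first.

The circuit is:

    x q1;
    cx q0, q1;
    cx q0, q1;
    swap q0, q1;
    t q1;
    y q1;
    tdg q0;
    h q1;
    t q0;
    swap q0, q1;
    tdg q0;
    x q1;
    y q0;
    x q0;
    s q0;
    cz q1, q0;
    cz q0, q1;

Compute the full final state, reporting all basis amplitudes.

The resulting statevector has amplitude -sqrt(2)/2 on |00>, 0 on |01>, -sqrt(2)*exp(I*pi/4)/2 on |10>, 0 on |11>.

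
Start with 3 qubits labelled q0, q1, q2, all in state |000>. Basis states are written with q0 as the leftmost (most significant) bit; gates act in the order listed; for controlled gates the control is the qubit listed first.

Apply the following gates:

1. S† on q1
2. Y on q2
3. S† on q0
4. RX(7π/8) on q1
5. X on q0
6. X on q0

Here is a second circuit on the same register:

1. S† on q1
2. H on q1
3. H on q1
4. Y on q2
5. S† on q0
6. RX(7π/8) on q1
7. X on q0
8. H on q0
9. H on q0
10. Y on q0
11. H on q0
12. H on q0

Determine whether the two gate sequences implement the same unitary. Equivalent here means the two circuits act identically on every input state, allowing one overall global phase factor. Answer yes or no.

No, they are not equivalent — no single phase factor reconciles the two unitaries.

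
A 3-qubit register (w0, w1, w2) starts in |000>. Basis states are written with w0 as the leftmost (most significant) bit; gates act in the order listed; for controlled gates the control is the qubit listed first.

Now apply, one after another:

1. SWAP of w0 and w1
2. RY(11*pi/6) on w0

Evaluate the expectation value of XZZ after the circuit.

The expectation value of XZZ is -1/2.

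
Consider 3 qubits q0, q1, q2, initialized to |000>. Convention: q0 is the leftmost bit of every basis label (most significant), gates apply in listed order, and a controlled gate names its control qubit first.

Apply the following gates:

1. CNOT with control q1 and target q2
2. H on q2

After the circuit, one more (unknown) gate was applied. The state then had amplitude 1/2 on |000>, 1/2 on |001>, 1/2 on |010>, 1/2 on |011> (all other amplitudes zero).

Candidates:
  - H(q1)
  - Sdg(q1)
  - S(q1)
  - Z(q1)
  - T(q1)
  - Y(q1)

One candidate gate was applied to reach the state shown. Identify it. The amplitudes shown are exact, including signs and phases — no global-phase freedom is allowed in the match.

It was H(q1) that produced the state shown.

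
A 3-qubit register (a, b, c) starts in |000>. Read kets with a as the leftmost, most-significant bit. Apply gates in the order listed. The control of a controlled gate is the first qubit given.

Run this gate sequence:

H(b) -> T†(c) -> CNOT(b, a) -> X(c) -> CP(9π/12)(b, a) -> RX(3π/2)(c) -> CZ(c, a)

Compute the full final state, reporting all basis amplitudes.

The resulting statevector has amplitude -I/2 on |000>, -1/2 on |001>, 0 on |010>, 0 on |011>, 0 on |100>, 0 on |101>, exp(I*pi/4)/2 on |110>, exp(3*I*pi/4)/2 on |111>.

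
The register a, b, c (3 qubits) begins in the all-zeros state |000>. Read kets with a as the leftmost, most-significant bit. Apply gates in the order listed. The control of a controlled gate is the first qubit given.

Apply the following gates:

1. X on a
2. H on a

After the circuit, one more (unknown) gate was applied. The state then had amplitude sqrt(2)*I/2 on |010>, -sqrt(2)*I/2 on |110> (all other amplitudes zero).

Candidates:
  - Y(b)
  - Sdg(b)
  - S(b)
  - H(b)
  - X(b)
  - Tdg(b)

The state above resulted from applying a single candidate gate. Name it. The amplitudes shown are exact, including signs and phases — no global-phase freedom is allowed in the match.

The applied gate was Y(b).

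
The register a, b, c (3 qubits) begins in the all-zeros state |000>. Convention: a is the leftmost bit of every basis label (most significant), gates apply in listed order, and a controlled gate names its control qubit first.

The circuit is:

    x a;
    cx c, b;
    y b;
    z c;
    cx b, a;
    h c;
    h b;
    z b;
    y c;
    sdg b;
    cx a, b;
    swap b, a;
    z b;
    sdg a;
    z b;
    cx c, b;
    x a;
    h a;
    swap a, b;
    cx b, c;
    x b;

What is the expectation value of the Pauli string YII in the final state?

The observable YII averages to 0.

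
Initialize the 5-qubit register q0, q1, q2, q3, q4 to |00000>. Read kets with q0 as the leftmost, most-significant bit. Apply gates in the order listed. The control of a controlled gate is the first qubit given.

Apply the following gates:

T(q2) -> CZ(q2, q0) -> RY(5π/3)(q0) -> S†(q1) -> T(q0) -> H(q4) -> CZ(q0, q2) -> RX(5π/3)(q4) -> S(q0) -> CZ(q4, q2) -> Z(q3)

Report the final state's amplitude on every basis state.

The final amplitudes are 3*sqrt(2)/8 + sqrt(6)*I/8 on |00000>, 3*sqrt(2)/8 + sqrt(6)*I/8 on |00001>, (sqrt(2) - sqrt(6)*I)*exp(I*pi/4)/8 on |10000>, (sqrt(2) - sqrt(6)*I)*exp(I*pi/4)/8 on |10001>, and 0 on every other basis state.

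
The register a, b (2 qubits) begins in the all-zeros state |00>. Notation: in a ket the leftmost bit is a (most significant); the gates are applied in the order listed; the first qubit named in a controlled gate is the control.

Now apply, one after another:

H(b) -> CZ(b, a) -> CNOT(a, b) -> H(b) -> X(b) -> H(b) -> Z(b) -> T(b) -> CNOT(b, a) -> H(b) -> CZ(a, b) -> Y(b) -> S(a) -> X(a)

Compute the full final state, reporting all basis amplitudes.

The final amplitudes are exp(I*pi/4)/2 on |00>, -exp(I*pi/4)/2 on |01>, -I/2 on |10>, I/2 on |11>. Key observation: the block from step 4 through step 7 cancels to the identity and can be dropped.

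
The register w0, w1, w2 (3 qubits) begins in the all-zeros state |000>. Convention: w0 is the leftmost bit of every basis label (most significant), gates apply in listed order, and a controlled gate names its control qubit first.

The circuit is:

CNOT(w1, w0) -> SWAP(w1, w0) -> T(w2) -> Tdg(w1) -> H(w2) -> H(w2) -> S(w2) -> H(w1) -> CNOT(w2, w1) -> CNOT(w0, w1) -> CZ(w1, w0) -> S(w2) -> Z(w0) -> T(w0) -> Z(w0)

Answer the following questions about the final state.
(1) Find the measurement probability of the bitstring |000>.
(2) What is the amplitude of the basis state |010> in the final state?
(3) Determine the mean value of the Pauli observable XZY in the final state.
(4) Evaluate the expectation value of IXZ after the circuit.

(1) The probability of measuring |000> is 1/2. Key observation: the block from step 5 through step 6 cancels to the identity and can be dropped.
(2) |010> carries amplitude sqrt(2)/2 in the final state.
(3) The observable XZY averages to 0.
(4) The expectation value of IXZ is 1.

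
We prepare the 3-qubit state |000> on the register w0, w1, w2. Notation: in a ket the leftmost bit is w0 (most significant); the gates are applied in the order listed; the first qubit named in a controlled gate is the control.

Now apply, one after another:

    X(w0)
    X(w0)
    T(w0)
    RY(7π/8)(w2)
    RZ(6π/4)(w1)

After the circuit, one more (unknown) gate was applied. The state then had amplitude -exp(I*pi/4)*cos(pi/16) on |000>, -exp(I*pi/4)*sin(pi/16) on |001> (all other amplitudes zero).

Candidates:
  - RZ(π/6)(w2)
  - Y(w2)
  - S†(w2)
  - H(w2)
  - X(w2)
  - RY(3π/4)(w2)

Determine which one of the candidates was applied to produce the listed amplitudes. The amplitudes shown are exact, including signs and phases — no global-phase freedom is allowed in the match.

The applied gate was X(w2). Key observation: gates 1-2 undo each other exactly, leaving only the rest of the circuit to track.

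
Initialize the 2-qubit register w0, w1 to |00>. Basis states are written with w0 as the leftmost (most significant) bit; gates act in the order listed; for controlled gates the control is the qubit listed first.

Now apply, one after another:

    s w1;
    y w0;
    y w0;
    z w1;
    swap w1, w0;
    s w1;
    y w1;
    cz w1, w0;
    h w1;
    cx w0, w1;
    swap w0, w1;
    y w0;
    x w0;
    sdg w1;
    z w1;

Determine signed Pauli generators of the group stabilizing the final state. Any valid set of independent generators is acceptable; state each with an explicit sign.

The final state is stabilized by the group generated by +XI, +IZ; other independent generating sets are equally valid.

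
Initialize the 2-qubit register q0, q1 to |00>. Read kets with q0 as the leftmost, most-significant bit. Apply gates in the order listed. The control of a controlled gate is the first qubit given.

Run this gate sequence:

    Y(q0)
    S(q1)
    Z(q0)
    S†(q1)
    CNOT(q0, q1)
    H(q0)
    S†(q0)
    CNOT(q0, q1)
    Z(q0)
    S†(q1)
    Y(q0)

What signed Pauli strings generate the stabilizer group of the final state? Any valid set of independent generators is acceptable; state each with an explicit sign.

The stabilizer group can be generated by -XX, +ZZ, among other valid generating sets.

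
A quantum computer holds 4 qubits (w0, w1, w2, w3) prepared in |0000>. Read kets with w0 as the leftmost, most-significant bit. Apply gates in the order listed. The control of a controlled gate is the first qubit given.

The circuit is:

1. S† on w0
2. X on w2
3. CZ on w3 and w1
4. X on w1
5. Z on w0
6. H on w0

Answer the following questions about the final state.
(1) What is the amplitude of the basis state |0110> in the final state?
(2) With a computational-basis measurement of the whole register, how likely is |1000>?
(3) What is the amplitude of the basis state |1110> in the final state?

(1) |0110> carries amplitude sqrt(2)/2 in the final state.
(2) A full measurement returns |1000> with probability 0.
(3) The final state's coefficient on |1110> equals sqrt(2)/2.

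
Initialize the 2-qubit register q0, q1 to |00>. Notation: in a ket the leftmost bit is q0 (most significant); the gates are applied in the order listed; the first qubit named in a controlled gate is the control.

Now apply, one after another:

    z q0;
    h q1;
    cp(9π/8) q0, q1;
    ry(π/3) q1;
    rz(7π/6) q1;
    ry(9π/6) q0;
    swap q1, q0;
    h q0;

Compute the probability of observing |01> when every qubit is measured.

Outcome |01> occurs with probability 1/4 - sqrt(3)/16.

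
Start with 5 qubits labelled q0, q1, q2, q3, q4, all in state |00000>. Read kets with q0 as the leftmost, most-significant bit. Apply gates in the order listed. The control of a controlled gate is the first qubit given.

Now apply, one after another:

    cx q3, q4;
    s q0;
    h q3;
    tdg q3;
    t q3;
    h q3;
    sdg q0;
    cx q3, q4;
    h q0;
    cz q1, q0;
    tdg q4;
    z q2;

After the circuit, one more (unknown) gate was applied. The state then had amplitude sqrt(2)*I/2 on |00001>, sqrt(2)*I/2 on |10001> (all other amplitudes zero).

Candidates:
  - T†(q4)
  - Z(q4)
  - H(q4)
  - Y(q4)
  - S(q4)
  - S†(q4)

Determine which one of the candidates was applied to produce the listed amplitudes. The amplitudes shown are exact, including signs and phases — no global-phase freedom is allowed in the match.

The unique candidate consistent with the amplitudes is Y(q4).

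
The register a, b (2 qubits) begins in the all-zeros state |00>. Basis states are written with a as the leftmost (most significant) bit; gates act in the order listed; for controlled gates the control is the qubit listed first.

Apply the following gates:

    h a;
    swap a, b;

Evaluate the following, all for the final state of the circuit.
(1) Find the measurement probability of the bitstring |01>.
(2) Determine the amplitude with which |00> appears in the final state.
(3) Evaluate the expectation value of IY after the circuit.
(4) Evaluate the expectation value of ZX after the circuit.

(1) A full measurement returns |01> with probability 1/2.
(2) The final state's coefficient on |00> equals sqrt(2)/2.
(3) The expectation value of IY is 0.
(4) The expectation value of ZX is 1.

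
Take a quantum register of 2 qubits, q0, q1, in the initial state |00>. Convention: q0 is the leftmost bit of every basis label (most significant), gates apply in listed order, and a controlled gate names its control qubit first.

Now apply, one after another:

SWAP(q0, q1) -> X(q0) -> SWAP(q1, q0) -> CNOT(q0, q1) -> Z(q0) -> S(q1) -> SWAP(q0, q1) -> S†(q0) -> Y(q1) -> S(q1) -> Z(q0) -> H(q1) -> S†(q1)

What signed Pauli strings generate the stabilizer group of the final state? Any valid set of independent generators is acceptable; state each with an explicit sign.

The final state is stabilized by the group generated by +IY, -ZI; other independent generating sets are equally valid.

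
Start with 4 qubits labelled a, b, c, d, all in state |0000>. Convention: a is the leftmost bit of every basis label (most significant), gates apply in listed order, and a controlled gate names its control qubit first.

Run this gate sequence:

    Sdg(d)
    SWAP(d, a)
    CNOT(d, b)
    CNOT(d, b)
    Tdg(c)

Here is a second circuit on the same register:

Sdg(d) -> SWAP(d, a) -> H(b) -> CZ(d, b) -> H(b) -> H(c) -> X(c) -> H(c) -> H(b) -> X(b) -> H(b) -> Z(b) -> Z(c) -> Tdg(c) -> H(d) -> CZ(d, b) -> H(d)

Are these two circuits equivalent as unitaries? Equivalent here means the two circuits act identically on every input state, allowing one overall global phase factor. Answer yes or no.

No — the two circuits implement different unitaries, even allowing a global phase.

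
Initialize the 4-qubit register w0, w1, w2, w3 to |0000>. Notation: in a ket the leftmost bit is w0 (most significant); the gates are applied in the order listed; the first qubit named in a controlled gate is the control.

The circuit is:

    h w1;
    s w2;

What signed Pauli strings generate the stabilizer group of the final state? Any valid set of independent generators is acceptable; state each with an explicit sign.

The stabilizer group can be generated by +IXII, +ZIII, +IIZI, +IIIZ, among other valid generating sets.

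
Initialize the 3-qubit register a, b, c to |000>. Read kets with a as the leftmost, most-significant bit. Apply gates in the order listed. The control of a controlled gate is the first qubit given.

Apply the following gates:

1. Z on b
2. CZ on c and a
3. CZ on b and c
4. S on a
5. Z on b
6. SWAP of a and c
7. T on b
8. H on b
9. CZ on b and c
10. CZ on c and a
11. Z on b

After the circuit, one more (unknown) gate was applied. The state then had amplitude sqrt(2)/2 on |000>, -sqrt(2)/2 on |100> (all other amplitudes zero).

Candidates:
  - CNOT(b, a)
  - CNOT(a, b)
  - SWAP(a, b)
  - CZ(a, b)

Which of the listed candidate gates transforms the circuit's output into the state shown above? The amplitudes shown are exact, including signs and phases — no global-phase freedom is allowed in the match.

The unique candidate consistent with the amplitudes is SWAP(a, b).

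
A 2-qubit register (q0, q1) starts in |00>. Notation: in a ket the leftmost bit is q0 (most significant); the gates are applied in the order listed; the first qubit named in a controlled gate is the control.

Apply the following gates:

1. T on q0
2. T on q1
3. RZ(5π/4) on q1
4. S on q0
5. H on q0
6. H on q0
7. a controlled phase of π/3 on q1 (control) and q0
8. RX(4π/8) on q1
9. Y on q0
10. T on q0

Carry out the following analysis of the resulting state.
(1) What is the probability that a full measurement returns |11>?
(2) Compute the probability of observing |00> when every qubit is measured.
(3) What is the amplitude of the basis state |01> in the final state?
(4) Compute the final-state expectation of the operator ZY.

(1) A full measurement returns |11> with probability 1/2.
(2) A full measurement returns |00> with probability 0.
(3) The amplitude on |01> is 0.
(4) The observable ZY averages to 1.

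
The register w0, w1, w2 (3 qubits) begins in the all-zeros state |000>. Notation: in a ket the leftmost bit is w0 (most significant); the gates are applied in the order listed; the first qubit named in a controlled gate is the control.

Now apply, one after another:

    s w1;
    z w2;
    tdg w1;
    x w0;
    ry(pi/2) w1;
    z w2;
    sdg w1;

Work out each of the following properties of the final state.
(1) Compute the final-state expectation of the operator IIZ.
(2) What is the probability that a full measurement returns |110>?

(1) The observable IIZ averages to 1.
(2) A full measurement returns |110> with probability 1/2.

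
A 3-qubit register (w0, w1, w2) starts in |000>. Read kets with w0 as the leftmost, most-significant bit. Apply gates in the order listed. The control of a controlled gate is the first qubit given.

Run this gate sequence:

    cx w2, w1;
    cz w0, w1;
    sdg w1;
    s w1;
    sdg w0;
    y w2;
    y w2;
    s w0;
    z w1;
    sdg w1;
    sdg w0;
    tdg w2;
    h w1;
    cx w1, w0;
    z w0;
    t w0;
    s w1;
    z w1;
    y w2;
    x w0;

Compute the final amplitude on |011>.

|011> carries amplitude -sqrt(2)*exp(I*pi/4)/2 in the final state. Key observation: steps 5-8 multiply out to the identity, so the circuit reduces to the remaining gates.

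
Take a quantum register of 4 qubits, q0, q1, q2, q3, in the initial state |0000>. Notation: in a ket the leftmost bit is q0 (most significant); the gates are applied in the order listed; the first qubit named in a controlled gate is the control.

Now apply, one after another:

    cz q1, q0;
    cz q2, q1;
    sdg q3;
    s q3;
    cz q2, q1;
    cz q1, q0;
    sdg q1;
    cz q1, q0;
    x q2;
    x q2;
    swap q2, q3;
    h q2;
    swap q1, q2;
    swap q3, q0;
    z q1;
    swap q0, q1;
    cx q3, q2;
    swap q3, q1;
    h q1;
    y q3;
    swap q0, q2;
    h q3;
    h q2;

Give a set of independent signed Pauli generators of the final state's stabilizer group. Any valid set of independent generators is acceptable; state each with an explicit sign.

One valid set of independent stabilizer generators is +IXII, -IIIX, +ZIII, -IIZI (any independent generating set of the same group is equally correct).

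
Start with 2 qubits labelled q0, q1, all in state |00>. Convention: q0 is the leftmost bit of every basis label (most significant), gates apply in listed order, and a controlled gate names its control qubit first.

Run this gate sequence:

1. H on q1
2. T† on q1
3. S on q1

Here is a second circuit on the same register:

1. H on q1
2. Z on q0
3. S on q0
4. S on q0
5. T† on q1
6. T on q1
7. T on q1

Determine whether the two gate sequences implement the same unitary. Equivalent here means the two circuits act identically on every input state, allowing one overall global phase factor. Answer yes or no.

Yes, they are equivalent — the unitaries differ by at most a global phase.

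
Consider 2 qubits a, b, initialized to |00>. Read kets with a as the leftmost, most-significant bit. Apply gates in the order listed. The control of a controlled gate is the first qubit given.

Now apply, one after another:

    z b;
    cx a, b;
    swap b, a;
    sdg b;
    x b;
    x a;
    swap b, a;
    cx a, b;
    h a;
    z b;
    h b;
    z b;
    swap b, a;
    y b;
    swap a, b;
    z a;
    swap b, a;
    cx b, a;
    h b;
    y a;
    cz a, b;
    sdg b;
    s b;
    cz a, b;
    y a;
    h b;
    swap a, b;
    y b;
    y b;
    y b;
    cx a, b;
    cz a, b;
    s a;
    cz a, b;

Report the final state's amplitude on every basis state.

The final amplitudes are -1/2 on |00>, -1/2 on |01>, -I/2 on |10>, -I/2 on |11>. Key observation: steps 19-26 multiply out to the identity, so the circuit reduces to the remaining gates.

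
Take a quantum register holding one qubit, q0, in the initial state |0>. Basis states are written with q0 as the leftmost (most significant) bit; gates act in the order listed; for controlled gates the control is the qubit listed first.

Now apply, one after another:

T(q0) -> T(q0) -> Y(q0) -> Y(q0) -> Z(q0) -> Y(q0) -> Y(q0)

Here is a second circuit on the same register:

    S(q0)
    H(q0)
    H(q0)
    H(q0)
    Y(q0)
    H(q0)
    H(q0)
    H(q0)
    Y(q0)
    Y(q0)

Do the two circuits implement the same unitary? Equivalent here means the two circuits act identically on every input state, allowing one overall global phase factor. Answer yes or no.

No, they are not equivalent — no single phase factor reconciles the two unitaries.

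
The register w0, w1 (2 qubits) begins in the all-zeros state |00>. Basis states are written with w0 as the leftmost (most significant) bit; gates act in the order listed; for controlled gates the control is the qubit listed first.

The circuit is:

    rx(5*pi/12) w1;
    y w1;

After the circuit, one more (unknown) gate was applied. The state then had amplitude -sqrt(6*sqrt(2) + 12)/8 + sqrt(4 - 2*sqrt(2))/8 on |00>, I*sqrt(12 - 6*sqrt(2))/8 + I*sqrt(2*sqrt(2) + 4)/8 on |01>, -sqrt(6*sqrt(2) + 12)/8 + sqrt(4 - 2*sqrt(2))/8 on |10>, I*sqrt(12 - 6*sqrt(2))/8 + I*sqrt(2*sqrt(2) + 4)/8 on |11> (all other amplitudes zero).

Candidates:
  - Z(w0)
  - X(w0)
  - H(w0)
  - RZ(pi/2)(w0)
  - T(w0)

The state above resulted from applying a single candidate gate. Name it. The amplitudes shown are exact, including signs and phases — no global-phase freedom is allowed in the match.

The applied gate was H(w0).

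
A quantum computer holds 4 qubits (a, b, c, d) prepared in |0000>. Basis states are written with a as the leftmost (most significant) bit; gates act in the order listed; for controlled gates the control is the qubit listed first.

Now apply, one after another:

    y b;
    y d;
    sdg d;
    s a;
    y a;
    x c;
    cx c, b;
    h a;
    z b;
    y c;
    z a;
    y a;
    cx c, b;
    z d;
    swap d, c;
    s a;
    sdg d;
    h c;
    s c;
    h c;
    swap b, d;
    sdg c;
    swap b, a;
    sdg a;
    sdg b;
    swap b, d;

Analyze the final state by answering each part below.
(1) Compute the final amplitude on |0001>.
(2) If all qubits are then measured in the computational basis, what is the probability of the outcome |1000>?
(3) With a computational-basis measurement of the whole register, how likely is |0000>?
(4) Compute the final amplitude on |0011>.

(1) The amplitude on |0001> is sqrt(2)*(1 - I)/4.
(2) The probability of measuring |1000> is 0.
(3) The probability of measuring |0000> is 1/4.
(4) |0011> carries amplitude sqrt(2)*(1 - I)/4 in the final state.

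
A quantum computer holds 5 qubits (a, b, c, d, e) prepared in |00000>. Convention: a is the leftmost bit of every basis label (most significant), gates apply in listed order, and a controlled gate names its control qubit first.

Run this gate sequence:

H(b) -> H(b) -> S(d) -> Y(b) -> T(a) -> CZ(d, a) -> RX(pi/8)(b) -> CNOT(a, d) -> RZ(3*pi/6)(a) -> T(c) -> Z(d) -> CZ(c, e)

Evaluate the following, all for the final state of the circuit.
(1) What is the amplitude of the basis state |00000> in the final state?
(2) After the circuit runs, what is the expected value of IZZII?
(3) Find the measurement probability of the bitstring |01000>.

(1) The final state's coefficient on |00000> equals -exp(3*I*pi/4)*sin(pi/16). Key observation: steps 1-2 multiply out to the identity, so the circuit reduces to the remaining gates.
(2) In the final state, IZZII has expectation -sqrt(sqrt(2) + 2)/2.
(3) The probability of measuring |01000> is cos(pi/16)**2.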